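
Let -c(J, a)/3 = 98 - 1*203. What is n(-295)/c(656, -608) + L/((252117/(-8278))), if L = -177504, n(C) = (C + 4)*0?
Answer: 489792704/84039 ≈ 5828.2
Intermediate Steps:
c(J, a) = 315 (c(J, a) = -3*(98 - 1*203) = -3*(98 - 203) = -3*(-105) = 315)
n(C) = 0 (n(C) = (4 + C)*0 = 0)
n(-295)/c(656, -608) + L/((252117/(-8278))) = 0/315 - 177504/(252117/(-8278)) = 0*(1/315) - 177504/(252117*(-1/8278)) = 0 - 177504/(-252117/8278) = 0 - 177504*(-8278/252117) = 0 + 489792704/84039 = 489792704/84039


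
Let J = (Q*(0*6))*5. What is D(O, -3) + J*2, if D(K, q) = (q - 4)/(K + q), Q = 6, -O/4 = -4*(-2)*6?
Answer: 7/195 ≈ 0.035897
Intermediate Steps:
O = -192 (O = -4*(-4*(-2))*6 = -32*6 = -4*48 = -192)
D(K, q) = (-4 + q)/(K + q)
J = 0 (J = (6*(0*6))*5 = (6*0)*5 = 0*5 = 0)
D(O, -3) + J*2 = (-4 - 3)/(-192 - 3) + 0*2 = -7/(-195) + 0 = -1/195*(-7) + 0 = 7/195 + 0 = 7/195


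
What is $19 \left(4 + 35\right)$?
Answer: $741$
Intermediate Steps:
$19 \left(4 + 35\right) = 19 \cdot 39 = 741$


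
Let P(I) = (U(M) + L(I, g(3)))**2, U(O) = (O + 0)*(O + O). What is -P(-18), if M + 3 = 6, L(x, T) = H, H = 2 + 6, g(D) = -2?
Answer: -676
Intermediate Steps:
H = 8
L(x, T) = 8
M = 3 (M = -3 + 6 = 3)
U(O) = 2*O**2 (U(O) = O*(2*O) = 2*O**2)
P(I) = 676 (P(I) = (2*3**2 + 8)**2 = (2*9 + 8)**2 = (18 + 8)**2 = 26**2 = 676)
-P(-18) = -1*676 = -676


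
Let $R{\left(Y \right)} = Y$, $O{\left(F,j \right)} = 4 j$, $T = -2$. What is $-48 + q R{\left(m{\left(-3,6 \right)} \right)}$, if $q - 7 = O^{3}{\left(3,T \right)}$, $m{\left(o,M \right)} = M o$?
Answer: $9042$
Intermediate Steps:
$q = -505$ ($q = 7 + \left(4 \left(-2\right)\right)^{3} = 7 + \left(-8\right)^{3} = 7 - 512 = -505$)
$-48 + q R{\left(m{\left(-3,6 \right)} \right)} = -48 - 505 \cdot 6 \left(-3\right) = -48 - -9090 = -48 + 9090 = 9042$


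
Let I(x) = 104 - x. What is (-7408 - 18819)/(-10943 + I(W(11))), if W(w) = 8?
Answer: 26227/10847 ≈ 2.4179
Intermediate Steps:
(-7408 - 18819)/(-10943 + I(W(11))) = (-7408 - 18819)/(-10943 + (104 - 1*8)) = -26227/(-10943 + (104 - 8)) = -26227/(-10943 + 96) = -26227/(-10847) = -26227*(-1/10847) = 26227/10847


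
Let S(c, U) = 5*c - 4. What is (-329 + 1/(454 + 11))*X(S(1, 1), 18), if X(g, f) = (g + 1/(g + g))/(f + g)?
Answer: -76492/2945 ≈ -25.974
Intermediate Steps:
S(c, U) = -4 + 5*c
X(g, f) = (g + 1/(2*g))/(f + g)
(-329 + 1/(454 + 11))*X(S(1, 1), 18) = (-329 + 1/(454 + 11))*((½ + (-4 + 5*1)²)/((-4 + 5*1)*(18 + (-4 + 5*1)))) = (-329 + 1/465)*((½ + (-4 + 5)²)/((-4 + 5)*(18 + (-4 + 5)))) = (-329 + 1/465)*((½ + 1²)/(1*(18 + 1))) = -152984*(½ + 1)/(465*19) = -152984*3/(465*19*2) = -152984/465*3/38 = -76492/2945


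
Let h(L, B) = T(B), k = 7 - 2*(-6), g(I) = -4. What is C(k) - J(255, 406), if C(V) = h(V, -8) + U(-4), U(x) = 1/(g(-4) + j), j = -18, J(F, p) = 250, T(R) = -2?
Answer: -5545/22 ≈ -252.05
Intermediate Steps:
k = 19 (k = 7 + 12 = 19)
h(L, B) = -2
U(x) = -1/22 (U(x) = 1/(-4 - 18) = 1/(-22) = -1/22)
C(V) = -45/22 (C(V) = -2 - 1/22 = -45/22)
C(k) - J(255, 406) = -45/22 - 1*250 = -45/22 - 250 = -5545/22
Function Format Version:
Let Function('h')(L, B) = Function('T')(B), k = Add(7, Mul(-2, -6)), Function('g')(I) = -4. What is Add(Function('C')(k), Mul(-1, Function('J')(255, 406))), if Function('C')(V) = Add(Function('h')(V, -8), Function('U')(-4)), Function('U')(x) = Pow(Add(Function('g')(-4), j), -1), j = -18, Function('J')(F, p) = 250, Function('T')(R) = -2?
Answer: Rational(-5545, 22) ≈ -252.05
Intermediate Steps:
k = 19 (k = Add(7, 12) = 19)
Function('h')(L, B) = -2
Function('U')(x) = Rational(-1, 22) (Function('U')(x) = Pow(Add(-4, -18), -1) = Pow(-22, -1) = Rational(-1, 22))
Function('C')(V) = Rational(-45, 22) (Function('C')(V) = Add(-2, Rational(-1, 22)) = Rational(-45, 22))
Add(Function('C')(k), Mul(-1, Function('J')(255, 406))) = Add(Rational(-45, 22), Mul(-1, 250)) = Add(Rational(-45, 22), -250) = Rational(-5545, 22)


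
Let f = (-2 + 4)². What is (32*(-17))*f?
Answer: -2176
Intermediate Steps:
f = 4 (f = 2² = 4)
(32*(-17))*f = (32*(-17))*4 = -544*4 = -2176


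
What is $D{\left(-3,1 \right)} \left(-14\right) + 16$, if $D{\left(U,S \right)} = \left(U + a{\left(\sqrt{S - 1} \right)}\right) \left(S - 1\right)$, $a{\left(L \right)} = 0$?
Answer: $16$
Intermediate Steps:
$D{\left(U,S \right)} = U \left(-1 + S\right)$ ($D{\left(U,S \right)} = \left(U + 0\right) \left(S - 1\right) = U \left(-1 + S\right)$)
$D{\left(-3,1 \right)} \left(-14\right) + 16 = - 3 \left(-1 + 1\right) \left(-14\right) + 16 = \left(-3\right) 0 \left(-14\right) + 16 = 0 \left(-14\right) + 16 = 0 + 16 = 16$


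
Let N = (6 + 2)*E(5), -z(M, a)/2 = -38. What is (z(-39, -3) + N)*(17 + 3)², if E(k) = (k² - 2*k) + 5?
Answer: 94400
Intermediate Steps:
z(M, a) = 76 (z(M, a) = -2*(-38) = 76)
E(k) = 5 + k² - 2*k
N = 160 (N = (6 + 2)*(5 + 5² - 2*5) = 8*(5 + 25 - 10) = 8*20 = 160)
(z(-39, -3) + N)*(17 + 3)² = (76 + 160)*(17 + 3)² = 236*20² = 236*400 = 94400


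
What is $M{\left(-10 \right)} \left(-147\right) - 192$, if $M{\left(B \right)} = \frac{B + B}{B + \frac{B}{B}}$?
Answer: $- \frac{1556}{3} \approx -518.67$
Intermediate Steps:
$M{\left(B \right)} = \frac{2 B}{1 + B}$ ($M{\left(B \right)} = \frac{2 B}{B + 1} = \frac{2 B}{1 + B}$)
$M{\left(-10 \right)} \left(-147\right) - 192 = 2 \left(-10\right) \frac{1}{1 - 10} \left(-147\right) - 192 = 2 \left(-10\right) \frac{1}{-9} \left(-147\right) - 192 = 2 \left(-10\right) \left(- \frac{1}{9}\right) \left(-147\right) - 192 = \frac{20}{9} \left(-147\right) - 192 = - \frac{980}{3} - 192 = - \frac{1556}{3}$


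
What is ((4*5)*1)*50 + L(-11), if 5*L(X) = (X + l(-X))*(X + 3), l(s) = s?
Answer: 1000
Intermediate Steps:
L(X) = 0 (L(X) = ((X - X)*(X + 3))/5 = (0*(3 + X))/5 = (1/5)*0 = 0)
((4*5)*1)*50 + L(-11) = ((4*5)*1)*50 + 0 = (20*1)*50 + 0 = 20*50 + 0 = 1000 + 0 = 1000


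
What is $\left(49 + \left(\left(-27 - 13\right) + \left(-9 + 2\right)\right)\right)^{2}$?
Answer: $4$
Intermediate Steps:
$\left(49 + \left(\left(-27 - 13\right) + \left(-9 + 2\right)\right)\right)^{2} = \left(49 - 47\right)^{2} = 2^{2} = 4$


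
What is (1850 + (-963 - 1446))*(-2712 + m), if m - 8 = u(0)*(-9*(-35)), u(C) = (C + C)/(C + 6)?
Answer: 1511536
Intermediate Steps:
u(C) = 2*C/(6 + C) (u(C) = (2*C)/(6 + C) = 2*C/(6 + C))
m = 8 (m = 8 + (2*0/(6 + 0))*(-9*(-35)) = 8 + (2*0/6)*315 = 8 + (2*0*(⅙))*315 = 8 + 0*315 = 8 + 0 = 8)
(1850 + (-963 - 1446))*(-2712 + m) = (1850 + (-963 - 1446))*(-2712 + 8) = (1850 - 2409)*(-2704) = -559*(-2704) = 1511536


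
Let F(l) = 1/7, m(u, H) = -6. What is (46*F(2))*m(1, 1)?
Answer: -276/7 ≈ -39.429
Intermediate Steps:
F(l) = 1/7
(46*F(2))*m(1, 1) = (46*(1/7))*(-6) = (46/7)*(-6) = -276/7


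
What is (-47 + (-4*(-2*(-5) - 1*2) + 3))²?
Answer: 5776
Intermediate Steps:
(-47 + (-4*(-2*(-5) - 1*2) + 3))² = (-47 + (-4*(10 - 2) + 3))² = (-47 + (-4*8 + 3))² = (-47 + (-32 + 3))² = (-47 - 29)² = (-76)² = 5776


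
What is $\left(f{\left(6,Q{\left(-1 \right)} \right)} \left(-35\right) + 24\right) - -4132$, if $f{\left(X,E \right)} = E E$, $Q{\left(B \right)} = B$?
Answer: $4121$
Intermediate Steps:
$f{\left(X,E \right)} = E^{2}$
$\left(f{\left(6,Q{\left(-1 \right)} \right)} \left(-35\right) + 24\right) - -4132 = \left(\left(-1\right)^{2} \left(-35\right) + 24\right) - -4132 = \left(1 \left(-35\right) + 24\right) + 4132 = \left(-35 + 24\right) + 4132 = -11 + 4132 = 4121$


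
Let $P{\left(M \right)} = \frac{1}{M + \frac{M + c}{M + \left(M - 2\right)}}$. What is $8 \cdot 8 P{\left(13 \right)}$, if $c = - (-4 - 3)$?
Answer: $\frac{384}{83} \approx 4.6265$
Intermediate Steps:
$c = 7$ ($c = \left(-1\right) \left(-7\right) = 7$)
$P{\left(M \right)} = \frac{1}{M + \frac{7 + M}{-2 + 2 M}}$ ($P{\left(M \right)} = \frac{1}{M + \frac{M + 7}{M + \left(M - 2\right)}} = \frac{1}{M + \frac{7 + M}{M + \left(-2 + M\right)}} = \frac{1}{M + \frac{7 + M}{-2 + 2 M}}$)
$8 \cdot 8 P{\left(13 \right)} = 8 \cdot 8 \frac{2 \left(-1 + 13\right)}{7 - 13 + 2 \cdot 13^{2}} = 64 \cdot 2 \frac{1}{7 - 13 + 2 \cdot 169} \cdot 12 = 64 \cdot 2 \frac{1}{7 - 13 + 338} \cdot 12 = 64 \cdot 2 \cdot \frac{1}{332} \cdot 12 = 64 \cdot \frac{6}{83} = \frac{384}{83}$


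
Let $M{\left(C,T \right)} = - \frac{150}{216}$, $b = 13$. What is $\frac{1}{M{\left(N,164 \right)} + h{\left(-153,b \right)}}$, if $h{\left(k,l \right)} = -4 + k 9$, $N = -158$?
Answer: $- \frac{36}{49741} \approx -0.00072375$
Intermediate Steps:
$M{\left(C,T \right)} = - \frac{25}{36}$ ($M{\left(C,T \right)} = \left(-150\right) \frac{1}{216} = - \frac{25}{36}$)
$h{\left(k,l \right)} = -4 + 9 k$
$\frac{1}{M{\left(N,164 \right)} + h{\left(-153,b \right)}} = \frac{1}{- \frac{25}{36} + \left(-4 + 9 \left(-153\right)\right)} = \frac{1}{- \frac{25}{36} - 1381} = \frac{1}{- \frac{49741}{36}} = - \frac{36}{49741}$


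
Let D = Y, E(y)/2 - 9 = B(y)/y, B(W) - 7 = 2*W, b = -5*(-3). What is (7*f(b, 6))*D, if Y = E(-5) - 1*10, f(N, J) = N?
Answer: 966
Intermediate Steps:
b = 15
B(W) = 7 + 2*W
E(y) = 18 + 2*(7 + 2*y)/y (E(y) = 18 + 2*((7 + 2*y)/y) = 18 + 2*(7 + 2*y)/y)
Y = 46/5 (Y = (22 + 14/(-5)) - 1*10 = (22 + 14*(-⅕)) - 10 = (22 - 14/5) - 10 = 96/5 - 10 = 46/5 ≈ 9.2000)
D = 46/5 ≈ 9.2000
(7*f(b, 6))*D = (7*15)*(46/5) = 105*(46/5) = 966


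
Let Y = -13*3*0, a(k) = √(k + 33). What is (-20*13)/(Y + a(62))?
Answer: -52*√95/19 ≈ -26.675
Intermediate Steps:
a(k) = √(33 + k)
Y = 0 (Y = -39*0 = 0)
(-20*13)/(Y + a(62)) = (-20*13)/(0 + √(33 + 62)) = -260/(0 + √95) = -260*√95/95 = -52*√95/19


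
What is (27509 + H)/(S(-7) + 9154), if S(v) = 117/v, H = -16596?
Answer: 76391/63961 ≈ 1.1943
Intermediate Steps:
(27509 + H)/(S(-7) + 9154) = (27509 - 16596)/(117/(-7) + 9154) = 10913/(117*(-1/7) + 9154) = 10913/(-117/7 + 9154) = 10913/(63961/7) = 10913*(7/63961) = 76391/63961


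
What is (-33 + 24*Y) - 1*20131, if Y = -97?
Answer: -22492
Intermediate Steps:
(-33 + 24*Y) - 1*20131 = (-33 + 24*(-97)) - 1*20131 = (-33 - 2328) - 20131 = -2361 - 20131 = -22492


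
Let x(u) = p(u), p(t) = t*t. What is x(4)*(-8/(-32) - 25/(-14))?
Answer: 228/7 ≈ 32.571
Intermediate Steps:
p(t) = t**2
x(u) = u**2
x(4)*(-8/(-32) - 25/(-14)) = 4**2*(-8/(-32) - 25/(-14)) = 16*(-8*(-1/32) - 25*(-1/14)) = 16*(1/4 + 25/14) = 16*(57/28) = 228/7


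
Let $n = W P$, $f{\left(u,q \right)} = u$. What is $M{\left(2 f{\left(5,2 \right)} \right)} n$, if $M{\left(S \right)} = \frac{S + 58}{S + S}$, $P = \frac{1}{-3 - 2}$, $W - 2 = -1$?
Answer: $- \frac{17}{25} \approx -0.68$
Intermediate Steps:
$W = 1$ ($W = 2 - 1 = 1$)
$P = - \frac{1}{5}$ ($P = \frac{1}{-5} = - \frac{1}{5} \approx -0.2$)
$M{\left(S \right)} = \frac{58 + S}{2 S}$
$n = - \frac{1}{5}$ ($n = 1 \left(- \frac{1}{5}\right) = - \frac{1}{5} \approx -0.2$)
$M{\left(2 f{\left(5,2 \right)} \right)} n = \frac{58 + 2 \cdot 5}{2 \cdot 2 \cdot 5} \left(- \frac{1}{5}\right) = \frac{58 + 10}{2 \cdot 10} \left(- \frac{1}{5}\right) = \frac{1}{2} \cdot \frac{1}{10} \cdot 68 \left(- \frac{1}{5}\right) = \frac{17}{5} \left(- \frac{1}{5}\right) = - \frac{17}{25}$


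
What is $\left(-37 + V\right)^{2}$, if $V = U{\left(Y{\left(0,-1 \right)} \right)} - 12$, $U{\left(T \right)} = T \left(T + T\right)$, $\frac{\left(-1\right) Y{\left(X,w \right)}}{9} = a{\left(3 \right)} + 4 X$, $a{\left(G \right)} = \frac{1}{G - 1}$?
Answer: $\frac{289}{4} \approx 72.25$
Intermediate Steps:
$a{\left(G \right)} = \frac{1}{-1 + G}$
$Y{\left(X,w \right)} = - \frac{9}{2} - 36 X$ ($Y{\left(X,w \right)} = - 9 \left(\frac{1}{-1 + 3} + 4 X\right) = - 9 \left(\frac{1}{2} + 4 X\right) = - \frac{9}{2} - 36 X$)
$U{\left(T \right)} = 2 T^{2}$ ($U{\left(T \right)} = T 2 T = 2 T^{2}$)
$V = \frac{57}{2}$ ($V = 2 \left(- \frac{9}{2} - 0\right)^{2} - 12 = 2 \left(- \frac{9}{2} + 0\right)^{2} - 12 = 2 \left(- \frac{9}{2}\right)^{2} - 12 = 2 \cdot \frac{81}{4} - 12 = \frac{81}{2} - 12 = \frac{57}{2} \approx 28.5$)
$\left(-37 + V\right)^{2} = \left(-37 + \frac{57}{2}\right)^{2} = \left(- \frac{17}{2}\right)^{2} = \frac{289}{4}$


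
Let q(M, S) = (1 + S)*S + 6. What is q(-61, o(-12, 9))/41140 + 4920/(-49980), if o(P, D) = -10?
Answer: -48434/503965 ≈ -0.096106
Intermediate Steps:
q(M, S) = 6 + S*(1 + S) (q(M, S) = S*(1 + S) + 6 = 6 + S*(1 + S))
q(-61, o(-12, 9))/41140 + 4920/(-49980) = (6 - 10 + (-10)²)/41140 + 4920/(-49980) = (6 - 10 + 100)*(1/41140) + 4920*(-1/49980) = 96*(1/41140) - 82/833 = 24/10285 - 82/833 = -48434/503965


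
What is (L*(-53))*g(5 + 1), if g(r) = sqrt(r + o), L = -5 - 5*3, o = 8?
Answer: 1060*sqrt(14) ≈ 3966.2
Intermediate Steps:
L = -20 (L = -5 - 15 = -20)
g(r) = sqrt(8 + r) (g(r) = sqrt(r + 8) = sqrt(8 + r))
(L*(-53))*g(5 + 1) = (-20*(-53))*sqrt(8 + (5 + 1)) = 1060*sqrt(8 + 6) = 1060*sqrt(14)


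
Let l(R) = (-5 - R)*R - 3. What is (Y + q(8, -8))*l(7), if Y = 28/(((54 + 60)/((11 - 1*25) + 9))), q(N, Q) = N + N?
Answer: -24418/19 ≈ -1285.2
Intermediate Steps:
q(N, Q) = 2*N
Y = -70/57 (Y = 28/((114/((11 - 25) + 9))) = 28/((114/(-14 + 9))) = 28/((114/(-5))) = 28/((114*(-⅕))) = 28/(-114/5) = 28*(-5/114) = -70/57 ≈ -1.2281)
l(R) = -3 + R*(-5 - R) (l(R) = R*(-5 - R) - 3 = -3 + R*(-5 - R))
(Y + q(8, -8))*l(7) = (-70/57 + 2*8)*(-3 - 1*7² - 5*7) = (-70/57 + 16)*(-3 - 1*49 - 35) = 842*(-3 - 49 - 35)/57 = (842/57)*(-87) = -24418/19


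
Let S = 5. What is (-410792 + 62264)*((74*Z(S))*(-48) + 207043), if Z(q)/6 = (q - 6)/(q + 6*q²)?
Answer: -11192271647856/155 ≈ -7.2208e+10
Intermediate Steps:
Z(q) = 6*(-6 + q)/(q + 6*q²) (Z(q) = 6*((q - 6)/(q + 6*q²)) = 6*((-6 + q)/(q + 6*q²)) = 6*(-6 + q)/(q + 6*q²))
(-410792 + 62264)*((74*Z(S))*(-48) + 207043) = (-410792 + 62264)*((74*(6*(-6 + 5)/(5*(1 + 6*5))))*(-48) + 207043) = -348528*((74*(6*(⅕)*(-1)/(1 + 30)))*(-48) + 207043) = -348528*((74*(6*(⅕)*(-1)/31))*(-48) + 207043) = -348528*((74*(6*(⅕)*(1/31)*(-1)))*(-48) + 207043) = -348528*((74*(-6/155))*(-48) + 207043) = -348528*(-444/155*(-48) + 207043) = -348528*(21312/155 + 207043) = -348528*32112977/155 = -11192271647856/155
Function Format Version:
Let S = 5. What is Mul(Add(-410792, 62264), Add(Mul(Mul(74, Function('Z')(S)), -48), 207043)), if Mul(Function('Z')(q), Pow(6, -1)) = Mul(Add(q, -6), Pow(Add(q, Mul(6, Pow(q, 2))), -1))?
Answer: Rational(-11192271647856, 155) ≈ -7.2208e+10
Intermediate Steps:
Function('Z')(q) = Mul(6, Pow(Add(q, Mul(6, Pow(q, 2))), -1), Add(-6, q)) (Function('Z')(q) = Mul(6, Mul(Add(q, -6), Pow(Add(q, Mul(6, Pow(q, 2))), -1))) = Mul(6, Mul(Add(-6, q), Pow(Add(q, Mul(6, Pow(q, 2))), -1))) = Mul(6, Mul(Pow(Add(q, Mul(6, Pow(q, 2))), -1), Add(-6, q))) = Mul(6, Pow(Add(q, Mul(6, Pow(q, 2))), -1), Add(-6, q)))
Mul(Add(-410792, 62264), Add(Mul(Mul(74, Function('Z')(S)), -48), 207043)) = Mul(Add(-410792, 62264), Add(Mul(Mul(74, Mul(6, Pow(5, -1), Pow(Add(1, Mul(6, 5)), -1), Add(-6, 5))), -48), 207043)) = Mul(-348528, Add(Mul(Mul(74, Mul(6, Rational(1, 5), Pow(Add(1, 30), -1), -1)), -48), 207043)) = Mul(-348528, Add(Mul(Mul(74, Mul(6, Rational(1, 5), Pow(31, -1), -1)), -48), 207043)) = Mul(-348528, Add(Mul(Mul(74, Mul(6, Rational(1, 5), Rational(1, 31), -1)), -48), 207043)) = Mul(-348528, Add(Mul(Mul(74, Rational(-6, 155)), -48), 207043)) = Mul(-348528, Add(Mul(Rational(-444, 155), -48), 207043)) = Mul(-348528, Add(Rational(21312, 155), 207043)) = Mul(-348528, Rational(32112977, 155)) = Rational(-11192271647856, 155)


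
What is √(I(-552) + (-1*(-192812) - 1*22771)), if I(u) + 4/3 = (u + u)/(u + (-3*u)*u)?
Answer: 13*√24862859151/4971 ≈ 412.36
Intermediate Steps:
I(u) = -4/3 + 2*u/(u - 3*u²) (I(u) = -4/3 + (u + u)/(u + (-3*u)*u) = -4/3 + (2*u)/(u - 3*u²) = -4/3 + 2*u/(u - 3*u²))
√(I(-552) + (-1*(-192812) - 1*22771)) = √(2*(-1 - 6*(-552))/(3*(-1 + 3*(-552))) + (-1*(-192812) - 1*22771)) = √(2*(-1 + 3312)/(3*(-1 - 1656)) + (192812 - 22771)) = √((⅔)*3311/(-1657) + 170041) = √((⅔)*(-1/1657)*3311 + 170041) = √(-6622/4971 + 170041) = √(845267189/4971) = 13*√24862859151/4971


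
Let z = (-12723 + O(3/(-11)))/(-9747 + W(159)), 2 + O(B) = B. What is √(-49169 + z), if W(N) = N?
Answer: I*√473111211342/3102 ≈ 221.74*I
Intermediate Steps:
O(B) = -2 + B
z = 4117/3102 (z = (-12723 + (-2 + 3/(-11)))/(-9747 + 159) = (-12723 + (-2 + 3*(-1/11)))/(-9588) = (-12723 + (-2 - 3/11))*(-1/9588) = (-12723 - 25/11)*(-1/9588) = -139978/11*(-1/9588) = 4117/3102 ≈ 1.3272)
√(-49169 + z) = √(-49169 + 4117/3102) = √(-152518121/3102) = I*√473111211342/3102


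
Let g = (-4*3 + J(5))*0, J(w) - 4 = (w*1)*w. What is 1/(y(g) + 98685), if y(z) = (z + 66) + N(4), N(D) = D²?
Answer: 1/98767 ≈ 1.0125e-5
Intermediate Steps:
J(w) = 4 + w² (J(w) = 4 + (w*1)*w = 4 + w*w = 4 + w²)
g = 0 (g = (-4*3 + (4 + 5²))*0 = (-12 + (4 + 25))*0 = (-12 + 29)*0 = 17*0 = 0)
y(z) = 82 + z (y(z) = (z + 66) + 4² = (66 + z) + 16 = 82 + z)
1/(y(g) + 98685) = 1/((82 + 0) + 98685) = 1/(82 + 98685) = 1/98767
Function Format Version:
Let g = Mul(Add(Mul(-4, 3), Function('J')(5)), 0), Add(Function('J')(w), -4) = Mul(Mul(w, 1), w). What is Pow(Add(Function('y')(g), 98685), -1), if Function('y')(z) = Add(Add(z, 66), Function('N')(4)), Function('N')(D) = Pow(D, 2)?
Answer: Rational(1, 98767) ≈ 1.0125e-5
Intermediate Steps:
Function('J')(w) = Add(4, Pow(w, 2)) (Function('J')(w) = Add(4, Mul(Mul(w, 1), w)) = Add(4, Mul(w, w)) = Add(4, Pow(w, 2)))
g = 0 (g = Mul(Add(Mul(-4, 3), Add(4, Pow(5, 2))), 0) = Mul(Add(-12, Add(4, 25)), 0) = Mul(Add(-12, 29), 0) = Mul(17, 0) = 0)
Function('y')(z) = Add(82, z) (Function('y')(z) = Add(Add(z, 66), Pow(4, 2)) = Add(Add(66, z), 16) = Add(82, z))
Pow(Add(Function('y')(g), 98685), -1) = Pow(Add(Add(82, 0), 98685), -1) = Pow(Add(82, 98685), -1) = Pow(98767, -1) = Rational(1, 98767)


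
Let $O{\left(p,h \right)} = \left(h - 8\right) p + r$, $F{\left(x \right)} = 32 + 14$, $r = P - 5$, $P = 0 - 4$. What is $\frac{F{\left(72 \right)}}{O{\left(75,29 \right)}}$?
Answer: $\frac{23}{783} \approx 0.029374$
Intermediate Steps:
$P = -4$
$r = -9$ ($r = -4 - 5 = -9$)
$F{\left(x \right)} = 46$
$O{\left(p,h \right)} = -9 + p \left(-8 + h\right)$ ($O{\left(p,h \right)} = \left(h - 8\right) p - 9 = \left(-8 + h\right) p - 9 = p \left(-8 + h\right) - 9 = -9 + p \left(-8 + h\right)$)
$\frac{F{\left(72 \right)}}{O{\left(75,29 \right)}} = \frac{46}{-9 - 600 + 29 \cdot 75} = \frac{46}{-9 - 600 + 2175} = \frac{46}{1566} = 46 \cdot \frac{1}{1566} = \frac{23}{783}$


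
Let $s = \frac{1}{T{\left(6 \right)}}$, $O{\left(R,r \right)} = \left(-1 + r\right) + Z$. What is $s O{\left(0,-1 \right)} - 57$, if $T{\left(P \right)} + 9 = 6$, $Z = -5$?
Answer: $- \frac{164}{3} \approx -54.667$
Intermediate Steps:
$T{\left(P \right)} = -3$ ($T{\left(P \right)} = -9 + 6 = -3$)
$O{\left(R,r \right)} = -6 + r$ ($O{\left(R,r \right)} = \left(-1 + r\right) - 5 = -6 + r$)
$s = - \frac{1}{3}$ ($s = \frac{1}{-3} = - \frac{1}{3} \approx -0.33333$)
$s O{\left(0,-1 \right)} - 57 = - \frac{-6 - 1}{3} - 57 = \left(- \frac{1}{3}\right) \left(-7\right) - 57 = \frac{7}{3} - 57 = - \frac{164}{3}$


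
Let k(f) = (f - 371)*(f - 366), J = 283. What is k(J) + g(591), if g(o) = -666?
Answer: 6638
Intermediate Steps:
k(f) = (-371 + f)*(-366 + f)
k(J) + g(591) = (135786 + 283² - 737*283) - 666 = (135786 + 80089 - 208571) - 666 = 7304 - 666 = 6638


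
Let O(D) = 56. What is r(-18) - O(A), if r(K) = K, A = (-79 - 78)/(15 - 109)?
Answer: -74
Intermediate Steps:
A = 157/94 (A = -157/(-94) = -157*(-1/94) = 157/94 ≈ 1.6702)
r(-18) - O(A) = -18 - 1*56 = -18 - 56 = -74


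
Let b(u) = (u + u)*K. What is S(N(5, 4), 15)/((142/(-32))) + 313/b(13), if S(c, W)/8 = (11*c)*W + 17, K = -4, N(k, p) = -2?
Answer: 4144433/7384 ≈ 561.27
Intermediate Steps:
S(c, W) = 136 + 88*W*c (S(c, W) = 8*((11*c)*W + 17) = 8*(11*W*c + 17) = 8*(17 + 11*W*c) = 136 + 88*W*c)
b(u) = -8*u (b(u) = (u + u)*(-4) = (2*u)*(-4) = -8*u)
S(N(5, 4), 15)/((142/(-32))) + 313/b(13) = (136 + 88*15*(-2))/((142/(-32))) + 313/((-8*13)) = (136 - 2640)/((142*(-1/32))) + 313/(-104) = -2504/(-71/16) + 313*(-1/104) = -2504*(-16/71) - 313/104 = 40064/71 - 313/104 = 4144433/7384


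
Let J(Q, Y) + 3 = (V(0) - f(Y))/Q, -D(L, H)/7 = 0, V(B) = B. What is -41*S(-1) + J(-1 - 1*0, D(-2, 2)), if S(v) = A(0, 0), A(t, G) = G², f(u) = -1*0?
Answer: -3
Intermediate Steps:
f(u) = 0
D(L, H) = 0 (D(L, H) = -7*0 = 0)
S(v) = 0 (S(v) = 0² = 0)
J(Q, Y) = -3 (J(Q, Y) = -3 + (0 - 1*0)/Q = -3 + (0 + 0)/Q = -3 + 0/Q = -3 + 0 = -3)
-41*S(-1) + J(-1 - 1*0, D(-2, 2)) = -41*0 - 3 = 0 - 3 = -3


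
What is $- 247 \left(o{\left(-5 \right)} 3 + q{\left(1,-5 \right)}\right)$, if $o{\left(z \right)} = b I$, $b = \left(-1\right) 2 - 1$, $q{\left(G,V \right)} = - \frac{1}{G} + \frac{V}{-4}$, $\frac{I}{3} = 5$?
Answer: $\frac{133133}{4} \approx 33283.0$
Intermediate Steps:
$I = 15$ ($I = 3 \cdot 5 = 15$)
$q{\left(G,V \right)} = - \frac{1}{G} - \frac{V}{4}$ ($q{\left(G,V \right)} = - \frac{1}{G} + V \left(- \frac{1}{4}\right) = - \frac{1}{G} - \frac{V}{4}$)
$b = -3$ ($b = -2 - 1 = -3$)
$o{\left(z \right)} = -45$ ($o{\left(z \right)} = \left(-3\right) 15 = -45$)
$- 247 \left(o{\left(-5 \right)} 3 + q{\left(1,-5 \right)}\right) = - 247 \left(\left(-45\right) 3 - - \frac{1}{4}\right) = - 247 \left(-135 + \left(\left(-1\right) 1 + \frac{5}{4}\right)\right) = - 247 \left(-135 + \left(-1 + \frac{5}{4}\right)\right) = - 247 \left(-135 + \frac{1}{4}\right) = \left(-247\right) \left(- \frac{539}{4}\right) = \frac{133133}{4}$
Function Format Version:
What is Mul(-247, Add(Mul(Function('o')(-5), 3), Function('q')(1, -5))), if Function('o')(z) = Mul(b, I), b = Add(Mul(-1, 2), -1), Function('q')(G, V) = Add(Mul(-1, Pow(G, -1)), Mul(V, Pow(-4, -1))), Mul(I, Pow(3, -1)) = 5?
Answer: Rational(133133, 4) ≈ 33283.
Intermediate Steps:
I = 15 (I = Mul(3, 5) = 15)
Function('q')(G, V) = Add(Mul(-1, Pow(G, -1)), Mul(Rational(-1, 4), V)) (Function('q')(G, V) = Add(Mul(-1, Pow(G, -1)), Mul(V, Rational(-1, 4))) = Add(Mul(-1, Pow(G, -1)), Mul(Rational(-1, 4), V)))
b = -3 (b = Add(-2, -1) = -3)
Function('o')(z) = -45 (Function('o')(z) = Mul(-3, 15) = -45)
Mul(-247, Add(Mul(Function('o')(-5), 3), Function('q')(1, -5))) = Mul(-247, Add(Mul(-45, 3), Add(Mul(-1, Pow(1, -1)), Mul(Rational(-1, 4), -5)))) = Mul(-247, Add(-135, Add(Mul(-1, 1), Rational(5, 4)))) = Mul(-247, Add(-135, Add(-1, Rational(5, 4)))) = Mul(-247, Add(-135, Rational(1, 4))) = Mul(-247, Rational(-539, 4)) = Rational(133133, 4)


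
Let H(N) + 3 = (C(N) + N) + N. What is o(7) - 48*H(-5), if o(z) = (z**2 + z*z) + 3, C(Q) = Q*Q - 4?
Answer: -283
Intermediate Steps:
C(Q) = -4 + Q**2 (C(Q) = Q**2 - 4 = -4 + Q**2)
o(z) = 3 + 2*z**2 (o(z) = (z**2 + z**2) + 3 = 2*z**2 + 3 = 3 + 2*z**2)
H(N) = -7 + N**2 + 2*N (H(N) = -3 + (((-4 + N**2) + N) + N) = -3 + ((-4 + N + N**2) + N) = -3 + (-4 + N**2 + 2*N) = -7 + N**2 + 2*N)
o(7) - 48*H(-5) = (3 + 2*7**2) - 48*(-7 + (-5)**2 + 2*(-5)) = (3 + 2*49) - 48*(-7 + 25 - 10) = (3 + 98) - 48*8 = 101 - 384 = -283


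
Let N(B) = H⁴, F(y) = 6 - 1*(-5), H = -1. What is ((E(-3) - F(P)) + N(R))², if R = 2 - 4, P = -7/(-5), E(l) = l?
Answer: 169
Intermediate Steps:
P = 7/5 (P = -7*(-⅕) = 7/5 ≈ 1.4000)
R = -2
F(y) = 11 (F(y) = 6 + 5 = 11)
N(B) = 1 (N(B) = (-1)⁴ = 1)
((E(-3) - F(P)) + N(R))² = ((-3 - 1*11) + 1)² = ((-3 - 11) + 1)² = (-14 + 1)² = (-13)² = 169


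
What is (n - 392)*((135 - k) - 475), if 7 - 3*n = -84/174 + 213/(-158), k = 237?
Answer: 3085778113/13746 ≈ 2.2449e+5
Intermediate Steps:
n = 40463/13746 (n = 7/3 - (-84/174 + 213/(-158))/3 = 7/3 - (-84*1/174 + 213*(-1/158))/3 = 7/3 - (-14/29 - 213/158)/3 = 7/3 - ⅓*(-8389/4582) = 7/3 + 8389/13746 = 40463/13746 ≈ 2.9436)
(n - 392)*((135 - k) - 475) = (40463/13746 - 392)*((135 - 1*237) - 475) = -5347969*((135 - 237) - 475)/13746 = -5347969*(-102 - 475)/13746 = -5347969/13746*(-577) = 3085778113/13746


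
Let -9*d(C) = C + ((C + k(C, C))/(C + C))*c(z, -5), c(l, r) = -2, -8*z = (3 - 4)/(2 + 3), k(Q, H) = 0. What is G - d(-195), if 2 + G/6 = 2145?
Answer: 115526/9 ≈ 12836.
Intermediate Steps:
G = 12858 (G = -12 + 6*2145 = -12 + 12870 = 12858)
z = 1/40 (z = -(3 - 4)/(8*(2 + 3)) = -(-1)/(8*5) = -⅛*(-⅕) = 1/40 ≈ 0.025000)
d(C) = ⅑ - C/9 (d(C) = -(C + ((C + 0)/(C + C))*(-2))/9 = -(C + (C/((2*C)))*(-2))/9 = -(C + (C*(1/(2*C)))*(-2))/9 = -(C + (½)*(-2))/9 = -(C - 1)/9 = -(-1 + C)/9 = ⅑ - C/9)
G - d(-195) = 12858 - (⅑ - ⅑*(-195)) = 12858 - (⅑ + 65/3) = 12858 - 1*196/9 = 12858 - 196/9 = 115526/9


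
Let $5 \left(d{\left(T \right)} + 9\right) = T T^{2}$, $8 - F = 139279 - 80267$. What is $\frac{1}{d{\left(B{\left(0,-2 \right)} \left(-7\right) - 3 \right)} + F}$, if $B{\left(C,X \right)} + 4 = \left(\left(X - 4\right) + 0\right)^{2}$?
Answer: $- \frac{5}{11992148} \approx -4.1694 \cdot 10^{-7}$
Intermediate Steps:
$B{\left(C,X \right)} = -4 + \left(-4 + X\right)^{2}$ ($B{\left(C,X \right)} = -4 + \left(\left(X - 4\right) + 0\right)^{2} = -4 + \left(\left(-4 + X\right) + 0\right)^{2} = -4 + \left(-4 + X\right)^{2}$)
$F = -59004$ ($F = 8 - \left(139279 - 80267\right) = 8 - 59012 = -59004$)
$d{\left(T \right)} = -9 + \frac{T^{3}}{5}$ ($d{\left(T \right)} = -9 + \frac{T T^{2}}{5} = -9 + \frac{T^{3}}{5}$)
$\frac{1}{d{\left(B{\left(0,-2 \right)} \left(-7\right) - 3 \right)} + F} = \frac{1}{\left(-9 + \frac{\left(\left(-4 + \left(-4 - 2\right)^{2}\right) \left(-7\right) - 3\right)^{3}}{5}\right) - 59004} = \frac{1}{\left(-9 + \frac{\left(\left(-4 + \left(-6\right)^{2}\right) \left(-7\right) - 3\right)^{3}}{5}\right) - 59004} = \frac{1}{\left(-9 + \frac{\left(\left(-4 + 36\right) \left(-7\right) - 3\right)^{3}}{5}\right) - 59004} = \frac{1}{\left(-9 + \frac{\left(32 \left(-7\right) - 3\right)^{3}}{5}\right) - 59004} = \frac{1}{\left(-9 + \frac{\left(-224 - 3\right)^{3}}{5}\right) - 59004} = \frac{1}{\left(-9 + \frac{\left(-227\right)^{3}}{5}\right) - 59004} = \frac{1}{\left(-9 + \frac{1}{5} \left(-11697083\right)\right) - 59004} = \frac{1}{\left(-9 - \frac{11697083}{5}\right) - 59004} = \frac{1}{- \frac{11697128}{5} - 59004} = \frac{1}{- \frac{11992148}{5}} = - \frac{5}{11992148}$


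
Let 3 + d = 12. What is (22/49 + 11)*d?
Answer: 5049/49 ≈ 103.04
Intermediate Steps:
d = 9 (d = -3 + 12 = 9)
(22/49 + 11)*d = (22/49 + 11)*9 = (561/49)*9 = 5049/49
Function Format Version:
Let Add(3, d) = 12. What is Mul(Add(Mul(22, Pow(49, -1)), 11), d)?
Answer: Rational(5049, 49) ≈ 103.04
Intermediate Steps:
d = 9 (d = Add(-3, 12) = 9)
Mul(Add(Mul(22, Pow(49, -1)), 11), d) = Mul(Add(Mul(22, Pow(49, -1)), 11), 9) = Mul(Add(Mul(22, Rational(1, 49)), 11), 9) = Mul(Add(Rational(22, 49), 11), 9) = Mul(Rational(561, 49), 9) = Rational(5049, 49)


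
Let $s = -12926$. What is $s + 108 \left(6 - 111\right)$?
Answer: $-24266$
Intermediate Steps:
$s + 108 \left(6 - 111\right) = -12926 + 108 \left(6 - 111\right) = -12926 + 108 \left(-105\right) = -12926 - 11340 = -24266$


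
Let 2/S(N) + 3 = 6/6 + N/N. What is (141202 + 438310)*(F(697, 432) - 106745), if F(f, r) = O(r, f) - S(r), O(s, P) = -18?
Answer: -61869280632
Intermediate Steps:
S(N) = -2 (S(N) = 2/(-3 + (6/6 + N/N)) = 2/(-3 + (6*(⅙) + 1)) = 2/(-3 + (1 + 1)) = 2/(-3 + 2) = 2/(-1) = 2*(-1) = -2)
F(f, r) = -16 (F(f, r) = -18 - 1*(-2) = -18 + 2 = -16)
(141202 + 438310)*(F(697, 432) - 106745) = (141202 + 438310)*(-16 - 106745) = 579512*(-106761) = -61869280632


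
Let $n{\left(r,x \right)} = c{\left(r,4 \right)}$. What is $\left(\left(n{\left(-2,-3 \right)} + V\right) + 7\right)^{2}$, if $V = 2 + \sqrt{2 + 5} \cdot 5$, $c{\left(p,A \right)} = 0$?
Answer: $256 + 90 \sqrt{7} \approx 494.12$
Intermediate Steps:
$n{\left(r,x \right)} = 0$
$V = 2 + 5 \sqrt{7}$ ($V = 2 + \sqrt{7} \cdot 5 = 2 + 5 \sqrt{7} \approx 15.229$)
$\left(\left(n{\left(-2,-3 \right)} + V\right) + 7\right)^{2} = \left(\left(0 + \left(2 + 5 \sqrt{7}\right)\right) + 7\right)^{2} = \left(\left(2 + 5 \sqrt{7}\right) + 7\right)^{2} = \left(9 + 5 \sqrt{7}\right)^{2}$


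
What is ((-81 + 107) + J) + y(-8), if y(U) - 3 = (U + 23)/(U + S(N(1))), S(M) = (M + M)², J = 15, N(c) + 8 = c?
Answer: 8287/188 ≈ 44.080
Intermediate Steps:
N(c) = -8 + c
S(M) = 4*M² (S(M) = (2*M)² = 4*M²)
y(U) = 3 + (23 + U)/(196 + U) (y(U) = 3 + (U + 23)/(U + 4*(-8 + 1)²) = 3 + (23 + U)/(U + 4*(-7)²) = 3 + (23 + U)/(U + 4*49) = 3 + (23 + U)/(U + 196) = 3 + (23 + U)/(196 + U))
((-81 + 107) + J) + y(-8) = ((-81 + 107) + 15) + (611 + 4*(-8))/(196 - 8) = (26 + 15) + (611 - 32)/188 = 41 + (1/188)*579 = 41 + 579/188 = 8287/188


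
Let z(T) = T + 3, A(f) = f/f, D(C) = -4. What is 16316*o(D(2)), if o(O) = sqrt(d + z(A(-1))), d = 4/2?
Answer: 16316*sqrt(6) ≈ 39966.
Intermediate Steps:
A(f) = 1
z(T) = 3 + T
d = 2 (d = 4*(1/2) = 2)
o(O) = sqrt(6) (o(O) = sqrt(2 + (3 + 1)) = sqrt(2 + 4) = sqrt(6))
16316*o(D(2)) = 16316*sqrt(6)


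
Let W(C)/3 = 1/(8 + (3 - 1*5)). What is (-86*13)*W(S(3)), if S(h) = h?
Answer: -559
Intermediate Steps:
W(C) = ½ (W(C) = 3/(8 + (3 - 1*5)) = 3/(8 + (3 - 5)) = 3/(8 - 2) = 3/6 = 3*(⅙) = ½)
(-86*13)*W(S(3)) = -86*13*(½) = -1118*½ = -559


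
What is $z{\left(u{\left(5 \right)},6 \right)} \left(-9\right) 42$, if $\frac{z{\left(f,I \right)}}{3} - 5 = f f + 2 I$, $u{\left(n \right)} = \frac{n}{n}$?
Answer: $-20412$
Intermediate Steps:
$u{\left(n \right)} = 1$
$z{\left(f,I \right)} = 15 + 3 f^{2} + 6 I$ ($z{\left(f,I \right)} = 15 + 3 \left(f f + 2 I\right) = 15 + 3 \left(f^{2} + 2 I\right) = 15 + \left(3 f^{2} + 6 I\right) = 15 + 3 f^{2} + 6 I$)
$z{\left(u{\left(5 \right)},6 \right)} \left(-9\right) 42 = \left(15 + 3 \cdot 1^{2} + 6 \cdot 6\right) \left(-9\right) 42 = \left(15 + 3 \cdot 1 + 36\right) \left(-9\right) 42 = \left(15 + 3 + 36\right) \left(-9\right) 42 = 54 \left(-9\right) 42 = \left(-486\right) 42 = -20412$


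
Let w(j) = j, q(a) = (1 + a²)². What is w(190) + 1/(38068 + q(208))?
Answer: 355660675671/1871898293 ≈ 190.00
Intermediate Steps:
w(190) + 1/(38068 + q(208)) = 190 + 1/(38068 + (1 + 208²)²) = 190 + 1/(38068 + (1 + 43264)²) = 190 + 1/(38068 + 43265²) = 190 + 1/(38068 + 1871860225) = 190 + 1/1871898293 = 355660675671/1871898293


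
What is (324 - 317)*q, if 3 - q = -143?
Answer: 1022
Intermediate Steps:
q = 146 (q = 3 - 1*(-143) = 3 + 143 = 146)
(324 - 317)*q = (324 - 317)*146 = 7*146 = 1022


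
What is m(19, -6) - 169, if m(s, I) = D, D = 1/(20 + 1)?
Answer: -3548/21 ≈ -168.95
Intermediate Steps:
D = 1/21 ≈ 0.047619
m(s, I) = 1/21
m(19, -6) - 169 = 1/21 - 169 = -3548/21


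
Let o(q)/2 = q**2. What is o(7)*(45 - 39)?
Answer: 588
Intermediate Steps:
o(q) = 2*q**2
o(7)*(45 - 39) = (2*7**2)*(45 - 39) = (2*49)*6 = 98*6 = 588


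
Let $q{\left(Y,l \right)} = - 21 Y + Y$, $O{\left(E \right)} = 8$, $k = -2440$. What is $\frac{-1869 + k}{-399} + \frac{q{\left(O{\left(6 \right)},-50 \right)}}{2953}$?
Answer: $\frac{12660637}{1178247} \approx 10.745$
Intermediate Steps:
$q{\left(Y,l \right)} = - 20 Y$
$\frac{-1869 + k}{-399} + \frac{q{\left(O{\left(6 \right)},-50 \right)}}{2953} = \frac{-1869 - 2440}{-399} + \frac{\left(-20\right) 8}{2953} = \left(-4309\right) \left(- \frac{1}{399}\right) - \frac{160}{2953} = \frac{4309}{399} - \frac{160}{2953} = \frac{12660637}{1178247}$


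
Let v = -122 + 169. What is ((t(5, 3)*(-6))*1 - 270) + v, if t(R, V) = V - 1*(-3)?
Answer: -259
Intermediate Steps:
t(R, V) = 3 + V (t(R, V) = V + 3 = 3 + V)
v = 47
((t(5, 3)*(-6))*1 - 270) + v = (((3 + 3)*(-6))*1 - 270) + 47 = ((6*(-6))*1 - 270) + 47 = (-36*1 - 270) + 47 = (-36 - 270) + 47 = -306 + 47 = -259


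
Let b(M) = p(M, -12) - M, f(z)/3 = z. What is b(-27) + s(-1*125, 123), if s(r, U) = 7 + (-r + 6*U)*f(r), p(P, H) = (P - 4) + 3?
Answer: -323619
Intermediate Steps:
f(z) = 3*z
p(P, H) = -1 + P (p(P, H) = (-4 + P) + 3 = -1 + P)
s(r, U) = 7 + 3*r*(-r + 6*U) (s(r, U) = 7 + (-r + 6*U)*(3*r) = 7 + 3*r*(-r + 6*U))
b(M) = -1 (b(M) = (-1 + M) - M = -1)
b(-27) + s(-1*125, 123) = -1 + (7 - 3*(-1*125)² + 18*123*(-1*125)) = -1 + (7 - 3*(-125)² + 18*123*(-125)) = -1 + (7 - 3*15625 - 276750) = -1 + (7 - 46875 - 276750) = -1 - 323618 = -323619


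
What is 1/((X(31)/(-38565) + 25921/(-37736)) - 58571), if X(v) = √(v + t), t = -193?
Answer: -1531443966493318628200/89699256516087319834479417 + 6101864407360*I*√2/89699256516087319834479417 ≈ -1.7073e-5 + 9.6203e-14*I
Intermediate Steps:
X(v) = √(-193 + v) (X(v) = √(v - 193) = √(-193 + v))
1/((X(31)/(-38565) + 25921/(-37736)) - 58571) = 1/((√(-193 + 31)/(-38565) + 25921/(-37736)) - 58571) = 1/((√(-162)*(-1/38565) + 25921*(-1/37736)) - 58571) = 1/(((9*I*√2)*(-1/38565) - 25921/37736) - 58571) = 1/((-I*√2/4285 - 25921/37736) - 58571) = 1/((-25921/37736 - I*√2/4285) - 58571) = 1/(-2210261177/37736 - I*√2/4285)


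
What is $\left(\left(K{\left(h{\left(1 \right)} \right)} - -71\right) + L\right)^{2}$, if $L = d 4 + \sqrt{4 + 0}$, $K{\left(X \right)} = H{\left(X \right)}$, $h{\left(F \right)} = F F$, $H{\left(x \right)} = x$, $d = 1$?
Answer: $6084$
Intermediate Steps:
$h{\left(F \right)} = F^{2}$
$K{\left(X \right)} = X$
$L = 6$ ($L = 1 \cdot 4 + \sqrt{4 + 0} = 4 + \sqrt{4} = 4 + 2 = 6$)
$\left(\left(K{\left(h{\left(1 \right)} \right)} - -71\right) + L\right)^{2} = \left(\left(1^{2} - -71\right) + 6\right)^{2} = \left(\left(1 + 71\right) + 6\right)^{2} = \left(72 + 6\right)^{2} = 78^{2} = 6084$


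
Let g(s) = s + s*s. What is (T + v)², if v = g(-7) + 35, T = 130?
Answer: 42849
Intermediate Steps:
g(s) = s + s²
v = 77 (v = -7*(1 - 7) + 35 = -7*(-6) + 35 = 42 + 35 = 77)
(T + v)² = (130 + 77)² = 207² = 42849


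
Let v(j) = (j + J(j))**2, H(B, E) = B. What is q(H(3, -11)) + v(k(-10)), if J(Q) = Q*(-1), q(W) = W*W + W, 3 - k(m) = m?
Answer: 12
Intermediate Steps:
k(m) = 3 - m
q(W) = W + W**2 (q(W) = W**2 + W = W + W**2)
J(Q) = -Q
v(j) = 0 (v(j) = (j - j)**2 = 0**2 = 0)
q(H(3, -11)) + v(k(-10)) = 3*(1 + 3) + 0 = 3*4 + 0 = 12 + 0 = 12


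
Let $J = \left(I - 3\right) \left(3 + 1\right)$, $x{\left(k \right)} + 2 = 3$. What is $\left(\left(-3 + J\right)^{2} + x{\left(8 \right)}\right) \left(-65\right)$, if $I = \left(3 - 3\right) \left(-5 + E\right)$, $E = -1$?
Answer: $-14690$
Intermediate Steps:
$x{\left(k \right)} = 1$ ($x{\left(k \right)} = -2 + 3 = 1$)
$I = 0$ ($I = \left(3 - 3\right) \left(-5 - 1\right) = 0 \left(-6\right) = 0$)
$J = -12$ ($J = \left(0 - 3\right) \left(3 + 1\right) = \left(-3\right) 4 = -12$)
$\left(\left(-3 + J\right)^{2} + x{\left(8 \right)}\right) \left(-65\right) = \left(\left(-3 - 12\right)^{2} + 1\right) \left(-65\right) = \left(\left(-15\right)^{2} + 1\right) \left(-65\right) = \left(225 + 1\right) \left(-65\right) = 226 \left(-65\right) = -14690$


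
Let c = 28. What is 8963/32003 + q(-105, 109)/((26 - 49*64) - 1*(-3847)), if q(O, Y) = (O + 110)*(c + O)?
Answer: -519584/2144201 ≈ -0.24232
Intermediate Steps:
q(O, Y) = (28 + O)*(110 + O) (q(O, Y) = (O + 110)*(28 + O) = (110 + O)*(28 + O) = (28 + O)*(110 + O))
8963/32003 + q(-105, 109)/((26 - 49*64) - 1*(-3847)) = 8963/32003 + (3080 + (-105)**2 + 138*(-105))/((26 - 49*64) - 1*(-3847)) = 8963*(1/32003) + (3080 + 11025 - 14490)/((26 - 3136) + 3847) = 8963/32003 - 385/(-3110 + 3847) = 8963/32003 - 385/737 = 8963/32003 - 385*1/737 = 8963/32003 - 35/67 = -519584/2144201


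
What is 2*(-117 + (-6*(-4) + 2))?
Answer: -182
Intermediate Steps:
2*(-117 + (-6*(-4) + 2)) = 2*(-117 + (24 + 2)) = 2*(-117 + 26) = 2*(-91) = -182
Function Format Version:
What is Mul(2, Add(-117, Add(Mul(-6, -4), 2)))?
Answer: -182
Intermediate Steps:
Mul(2, Add(-117, Add(Mul(-6, -4), 2))) = Mul(2, Add(-117, Add(24, 2))) = Mul(2, Add(-117, 26)) = Mul(2, -91) = -182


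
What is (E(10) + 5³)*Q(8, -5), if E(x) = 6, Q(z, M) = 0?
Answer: 0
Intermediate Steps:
(E(10) + 5³)*Q(8, -5) = (6 + 5³)*0 = (6 + 125)*0 = 131*0 = 0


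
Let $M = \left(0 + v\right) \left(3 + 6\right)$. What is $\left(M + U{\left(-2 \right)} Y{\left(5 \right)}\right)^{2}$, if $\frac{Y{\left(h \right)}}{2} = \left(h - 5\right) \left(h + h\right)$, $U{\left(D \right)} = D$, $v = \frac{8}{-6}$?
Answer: $144$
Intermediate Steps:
$v = - \frac{4}{3}$ ($v = 8 \left(- \frac{1}{6}\right) = - \frac{4}{3} \approx -1.3333$)
$Y{\left(h \right)} = 4 h \left(-5 + h\right)$ ($Y{\left(h \right)} = 2 \left(h - 5\right) \left(h + h\right) = 2 \left(-5 + h\right) 2 h = 2 \cdot 2 h \left(-5 + h\right) = 4 h \left(-5 + h\right)$)
$M = -12$ ($M = \left(0 - \frac{4}{3}\right) \left(3 + 6\right) = \left(- \frac{4}{3}\right) 9 = -12$)
$\left(M + U{\left(-2 \right)} Y{\left(5 \right)}\right)^{2} = \left(-12 - 2 \cdot 4 \cdot 5 \left(-5 + 5\right)\right)^{2} = \left(-12 - 2 \cdot 4 \cdot 5 \cdot 0\right)^{2} = \left(-12 - 0\right)^{2} = \left(-12 + 0\right)^{2} = \left(-12\right)^{2} = 144$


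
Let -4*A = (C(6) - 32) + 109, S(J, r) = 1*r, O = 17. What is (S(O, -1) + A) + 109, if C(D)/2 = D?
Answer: 343/4 ≈ 85.750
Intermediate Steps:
C(D) = 2*D
S(J, r) = r
A = -89/4 (A = -((2*6 - 32) + 109)/4 = -((12 - 32) + 109)/4 = -(-20 + 109)/4 = -1/4*89 = -89/4 ≈ -22.250)
(S(O, -1) + A) + 109 = (-1 - 89/4) + 109 = -93/4 + 109 = 343/4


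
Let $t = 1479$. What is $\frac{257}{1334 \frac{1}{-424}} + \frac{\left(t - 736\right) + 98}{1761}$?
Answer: $- \frac{95385377}{1174587} \approx -81.208$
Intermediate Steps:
$\frac{257}{1334 \frac{1}{-424}} + \frac{\left(t - 736\right) + 98}{1761} = \frac{257}{1334 \frac{1}{-424}} + \frac{\left(1479 - 736\right) + 98}{1761} = \frac{257}{1334 \left(- \frac{1}{424}\right)} + \left(743 + 98\right) \frac{1}{1761} = \frac{257}{- \frac{667}{212}} + 841 \cdot \frac{1}{1761} = 257 \left(- \frac{212}{667}\right) + \frac{841}{1761} = - \frac{54484}{667} + \frac{841}{1761} = - \frac{95385377}{1174587}$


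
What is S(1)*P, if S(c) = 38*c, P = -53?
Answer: -2014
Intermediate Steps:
S(1)*P = (38*1)*(-53) = 38*(-53) = -2014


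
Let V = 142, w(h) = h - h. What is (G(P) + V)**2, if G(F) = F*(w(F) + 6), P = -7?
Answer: 10000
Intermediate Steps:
w(h) = 0
G(F) = 6*F (G(F) = F*(0 + 6) = F*6 = 6*F)
(G(P) + V)**2 = (6*(-7) + 142)**2 = (-42 + 142)**2 = 100**2 = 10000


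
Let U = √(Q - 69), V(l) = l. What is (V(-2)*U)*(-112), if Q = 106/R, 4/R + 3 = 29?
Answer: 448*√155 ≈ 5577.6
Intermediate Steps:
R = 2/13 (R = 4/(-3 + 29) = 4/26 = 4*(1/26) = 2/13 ≈ 0.15385)
Q = 689 (Q = 106/(2/13) = 106*(13/2) = 689)
U = 2*√155 (U = √(689 - 69) = √620 = 2*√155 ≈ 24.900)
(V(-2)*U)*(-112) = -4*√155*(-112) = 448*√155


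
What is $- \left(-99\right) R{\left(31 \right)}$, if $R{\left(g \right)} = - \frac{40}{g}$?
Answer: $- \frac{3960}{31} \approx -127.74$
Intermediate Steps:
$- \left(-99\right) R{\left(31 \right)} = - \left(-99\right) \left(- \frac{40}{31}\right) = - \left(-99\right) \left(\left(-40\right) \frac{1}{31}\right) = - \frac{\left(-99\right) \left(-40\right)}{31} = \left(-1\right) \frac{3960}{31} = - \frac{3960}{31}$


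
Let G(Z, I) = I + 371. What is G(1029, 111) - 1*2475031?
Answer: -2474549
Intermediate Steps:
G(Z, I) = 371 + I
G(1029, 111) - 1*2475031 = (371 + 111) - 1*2475031 = 482 - 2475031 = -2474549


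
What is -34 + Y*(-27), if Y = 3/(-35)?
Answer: -1109/35 ≈ -31.686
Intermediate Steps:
Y = -3/35 (Y = 3*(-1/35) = -3/35 ≈ -0.085714)
-34 + Y*(-27) = -34 - 3/35*(-27) = -34 + 81/35 = -1109/35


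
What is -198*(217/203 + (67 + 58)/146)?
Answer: -806949/2117 ≈ -381.18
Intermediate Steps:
-198*(217/203 + (67 + 58)/146) = -198*(217*(1/203) + 125*(1/146)) = -198*(31/29 + 125/146) = -198*8151/4234 = -806949/2117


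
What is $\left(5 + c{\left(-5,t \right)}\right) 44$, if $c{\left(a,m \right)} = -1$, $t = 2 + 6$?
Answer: $176$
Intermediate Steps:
$t = 8$
$\left(5 + c{\left(-5,t \right)}\right) 44 = \left(5 - 1\right) 44 = 4 \cdot 44 = 176$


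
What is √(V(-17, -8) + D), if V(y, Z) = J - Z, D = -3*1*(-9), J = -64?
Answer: I*√29 ≈ 5.3852*I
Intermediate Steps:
D = 27 (D = -3*(-9) = 27)
V(y, Z) = -64 - Z
√(V(-17, -8) + D) = √((-64 - 1*(-8)) + 27) = √((-64 + 8) + 27) = √(-56 + 27) = √(-29) = I*√29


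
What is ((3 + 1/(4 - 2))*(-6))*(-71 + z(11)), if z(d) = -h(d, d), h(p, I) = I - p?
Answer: 1491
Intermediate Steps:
z(d) = 0 (z(d) = -(d - d) = -1*0 = 0)
((3 + 1/(4 - 2))*(-6))*(-71 + z(11)) = ((3 + 1/(4 - 2))*(-6))*(-71 + 0) = ((3 + 1/2)*(-6))*(-71) = ((7/2)*(-6))*(-71) = -21*(-71) = 1491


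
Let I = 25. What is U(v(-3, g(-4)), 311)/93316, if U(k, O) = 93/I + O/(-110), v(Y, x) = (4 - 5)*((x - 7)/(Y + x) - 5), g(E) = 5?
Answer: 491/51323800 ≈ 9.5667e-6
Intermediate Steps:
v(Y, x) = 5 - (-7 + x)/(Y + x) (v(Y, x) = -((-7 + x)/(Y + x) - 5) = -(-5 + (-7 + x)/(Y + x)) = 5 - (-7 + x)/(Y + x))
U(k, O) = 93/25 - O/110 (U(k, O) = 93/25 + O/(-110) = 93*(1/25) + O*(-1/110) = 93/25 - O/110)
U(v(-3, g(-4)), 311)/93316 = (93/25 - 1/110*311)/93316 = (93/25 - 311/110)*(1/93316) = (491/550)*(1/93316) = 491/51323800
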